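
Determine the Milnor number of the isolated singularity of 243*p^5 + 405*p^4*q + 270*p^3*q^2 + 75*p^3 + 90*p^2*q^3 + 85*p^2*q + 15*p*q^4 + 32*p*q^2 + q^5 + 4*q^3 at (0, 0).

The Hessian of f at 0 has rank 0. Corank 2; j^3 = (3*p + q)*(5*p + 2*q)^2 has shape L^2 M (L != M), so D-series; mu = 6 gives D_6.

6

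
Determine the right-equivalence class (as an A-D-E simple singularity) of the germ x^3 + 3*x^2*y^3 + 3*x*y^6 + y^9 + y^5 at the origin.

E_8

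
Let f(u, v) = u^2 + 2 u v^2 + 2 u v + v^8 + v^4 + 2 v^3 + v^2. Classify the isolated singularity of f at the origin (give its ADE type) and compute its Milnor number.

The Hessian of f at 0 has rank 1. Corank 1: A-series; mu = 7 gives A_7.

Type A_7, Milnor number mu = 7.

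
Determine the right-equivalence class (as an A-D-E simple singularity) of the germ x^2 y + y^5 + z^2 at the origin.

D_{6}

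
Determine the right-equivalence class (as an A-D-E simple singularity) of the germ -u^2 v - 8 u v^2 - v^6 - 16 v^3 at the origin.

D7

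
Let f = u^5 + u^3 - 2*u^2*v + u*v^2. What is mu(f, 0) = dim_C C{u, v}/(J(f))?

The Hessian of f at 0 has rank 0. Corank 2; j^3 = u*(u - v)^2 has shape L^2 M (L != M), so D-series; mu = 6 gives D_6.

6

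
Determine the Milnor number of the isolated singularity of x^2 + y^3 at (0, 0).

2

The Hessian of f at 0 has rank 1. Corank 1: A-series; mu = 2 gives A_2.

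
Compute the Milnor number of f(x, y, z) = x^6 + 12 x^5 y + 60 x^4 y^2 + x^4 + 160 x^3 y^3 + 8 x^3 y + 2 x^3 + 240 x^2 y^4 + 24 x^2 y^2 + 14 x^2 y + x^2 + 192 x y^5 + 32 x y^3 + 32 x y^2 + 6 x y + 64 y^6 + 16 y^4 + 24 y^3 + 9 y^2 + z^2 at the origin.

The Hessian of f at 0 has rank 2. Corank 1: A-series; mu = 5 gives A_5.

5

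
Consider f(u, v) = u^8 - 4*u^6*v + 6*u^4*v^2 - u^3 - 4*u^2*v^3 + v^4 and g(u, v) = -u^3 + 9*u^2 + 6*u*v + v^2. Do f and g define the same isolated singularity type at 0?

No.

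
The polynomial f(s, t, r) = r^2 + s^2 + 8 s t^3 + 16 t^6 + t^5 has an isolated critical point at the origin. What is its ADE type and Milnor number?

Type A_4, Milnor number mu = 4.

The Hessian of f at 0 has rank 2. Corank 1: A-series; mu = 4 gives A_4.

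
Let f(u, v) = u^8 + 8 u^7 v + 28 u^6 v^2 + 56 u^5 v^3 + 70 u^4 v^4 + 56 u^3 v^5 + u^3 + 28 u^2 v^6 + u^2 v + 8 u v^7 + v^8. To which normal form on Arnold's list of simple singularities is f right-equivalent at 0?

D_{9}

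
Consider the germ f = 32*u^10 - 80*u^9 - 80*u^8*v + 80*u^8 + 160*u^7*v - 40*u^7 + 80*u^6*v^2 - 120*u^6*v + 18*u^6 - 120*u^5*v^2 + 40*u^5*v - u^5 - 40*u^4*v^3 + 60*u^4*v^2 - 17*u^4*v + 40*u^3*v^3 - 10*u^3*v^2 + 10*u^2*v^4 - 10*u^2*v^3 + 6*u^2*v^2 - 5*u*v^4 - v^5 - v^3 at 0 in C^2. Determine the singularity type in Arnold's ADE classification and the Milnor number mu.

Type E_{8}, Milnor number mu = 8.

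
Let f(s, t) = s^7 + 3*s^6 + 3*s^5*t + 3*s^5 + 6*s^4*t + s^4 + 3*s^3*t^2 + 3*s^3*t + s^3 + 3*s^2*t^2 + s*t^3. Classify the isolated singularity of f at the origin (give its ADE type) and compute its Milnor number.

Type E7, Milnor number mu = 7.

The Hessian of f at 0 is [[0, 0], [0, 0]] with rank 0, so corank 2. A Groebner basis of the Jacobian ideal J(f) in C{s,t} is {3*s^2 + t^4 + t^3, s^3, s^2*t - s^2 - t^3/3, 2*s^2 + s*t^2 + 2*t^3/3}; counting standard monomials gives mu = 7. Corank 2; j^3 = s^3 is a perfect cube, so E-series; the 4-jet and mu = 7 give E_7.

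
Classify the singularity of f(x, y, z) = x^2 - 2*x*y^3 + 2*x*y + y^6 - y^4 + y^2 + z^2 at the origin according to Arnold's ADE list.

The Hessian of f at 0 has rank 2. Corank 1: A-series; mu = 3 gives A_3.

A_3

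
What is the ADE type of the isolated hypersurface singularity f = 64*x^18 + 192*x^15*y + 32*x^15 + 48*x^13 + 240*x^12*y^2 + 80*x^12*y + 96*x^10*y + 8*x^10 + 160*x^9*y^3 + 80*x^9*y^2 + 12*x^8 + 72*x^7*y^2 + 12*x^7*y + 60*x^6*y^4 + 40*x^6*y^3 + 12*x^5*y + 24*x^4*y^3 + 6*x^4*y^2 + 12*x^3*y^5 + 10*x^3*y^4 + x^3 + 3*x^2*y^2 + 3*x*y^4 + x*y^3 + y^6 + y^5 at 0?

E7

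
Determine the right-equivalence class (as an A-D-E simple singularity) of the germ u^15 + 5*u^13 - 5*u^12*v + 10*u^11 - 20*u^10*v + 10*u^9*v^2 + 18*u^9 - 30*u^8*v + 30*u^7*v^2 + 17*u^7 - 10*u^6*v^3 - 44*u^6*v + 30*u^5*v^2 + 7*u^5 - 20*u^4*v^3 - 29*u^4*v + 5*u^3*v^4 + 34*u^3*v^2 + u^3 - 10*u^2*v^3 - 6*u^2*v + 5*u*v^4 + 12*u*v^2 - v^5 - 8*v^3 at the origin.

The Hessian of f at 0 has rank 0. Corank 2; j^3 = (u - 2*v)^3 is a perfect cube, so E-series; the 5-jet and mu = 8 give E_8.

E8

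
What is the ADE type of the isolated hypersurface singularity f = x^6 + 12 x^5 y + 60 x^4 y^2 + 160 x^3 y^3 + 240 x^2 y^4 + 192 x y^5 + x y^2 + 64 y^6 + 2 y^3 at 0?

D_7

The Hessian of f at 0 is [[0, 0], [0, 0]] with rank 0, so corank 2. A Groebner basis of the Jacobian ideal J(f) in C{x,y} is {x^5 + y^2/6, y^3, x*y + 2*y^2}; counting standard monomials gives mu = 7. Corank 2; j^3 = y^2*(x + 2*y) has shape L^2 M (L != M), so D-series; mu = 7 gives D_7.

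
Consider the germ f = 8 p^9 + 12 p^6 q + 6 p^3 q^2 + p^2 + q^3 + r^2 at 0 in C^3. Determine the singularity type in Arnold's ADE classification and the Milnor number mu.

Type A2, Milnor number mu = 2.

The Hessian of f at 0 has rank 2. Corank 1: A-series; mu = 2 gives A_2.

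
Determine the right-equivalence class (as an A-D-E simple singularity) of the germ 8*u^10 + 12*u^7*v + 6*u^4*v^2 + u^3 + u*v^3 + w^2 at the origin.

E7

The Hessian of f at 0 has rank 1. Corank 2; j^3 = u^3 is a perfect cube, so E-series; the 4-jet and mu = 7 give E_7.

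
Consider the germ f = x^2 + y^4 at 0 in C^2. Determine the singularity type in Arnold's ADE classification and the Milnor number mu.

Type A_{3}, Milnor number mu = 3.

The Hessian of f at 0 is [[2, 0], [0, 0]] with rank 1, so corank 1. A Groebner basis of the Jacobian ideal J(f) in C{x,y} is {y^3, x}; counting standard monomials gives mu = 3. Corank 1: A-series; mu = 3 gives A_3.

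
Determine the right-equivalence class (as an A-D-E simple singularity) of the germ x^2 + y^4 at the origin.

A_3

The Hessian of f at 0 is [[2, 0], [0, 0]] with rank 1, so corank 1. A Groebner basis of the Jacobian ideal J(f) in C{x,y} is {y^3, x}; counting standard monomials gives mu = 3. Corank 1: A-series; mu = 3 gives A_3.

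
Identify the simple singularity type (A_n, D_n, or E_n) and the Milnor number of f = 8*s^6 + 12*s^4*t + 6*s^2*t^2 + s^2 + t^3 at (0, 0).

Type A_{2}, Milnor number mu = 2.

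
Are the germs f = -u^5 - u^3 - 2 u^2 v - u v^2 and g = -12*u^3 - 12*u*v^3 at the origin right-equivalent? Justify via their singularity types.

No.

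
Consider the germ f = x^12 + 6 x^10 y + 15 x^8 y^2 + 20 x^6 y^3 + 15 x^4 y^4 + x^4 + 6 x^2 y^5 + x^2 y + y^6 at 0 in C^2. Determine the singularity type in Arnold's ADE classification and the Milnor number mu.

Type D_7, Milnor number mu = 7.

The Hessian of f at 0 is [[0, 0], [0, 0]] with rank 0, so corank 2. A Groebner basis of the Jacobian ideal J(f) in C{x,y} is {x^2/6 + y^5, x^3, x*y}; counting standard monomials gives mu = 7. Corank 2; j^3 = x^2*y has shape L^2 M (L != M), so D-series; mu = 7 gives D_7.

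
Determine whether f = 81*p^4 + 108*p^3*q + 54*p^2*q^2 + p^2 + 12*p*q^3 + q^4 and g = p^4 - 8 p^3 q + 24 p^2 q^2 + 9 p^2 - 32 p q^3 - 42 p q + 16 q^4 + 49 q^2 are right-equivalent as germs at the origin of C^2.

Yes.

The Hessian of f at 0 is [[2, 0], [0, 0]] with rank 1, so corank 1. A Groebner basis of the Jacobian ideal J(f) in C{p,q} is {q^3, p}; counting standard monomials gives mu = 3. Corank 1: A-series; mu = 3 gives A_3. The Hessian of g at 0 is [[18, -42], [-42, 98]] with rank 1, so corank 1. A Groebner basis of the Jacobian ideal J(g) in C{p,q} is {q^3, p - 7*q/3}; counting standard monomials gives mu = 3. Corank 1: A-series; mu = 3 gives A_3. Both have type A_3, hence right-equivalent.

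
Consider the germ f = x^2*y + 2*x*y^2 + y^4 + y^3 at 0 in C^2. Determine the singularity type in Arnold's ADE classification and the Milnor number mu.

Type D5, Milnor number mu = 5.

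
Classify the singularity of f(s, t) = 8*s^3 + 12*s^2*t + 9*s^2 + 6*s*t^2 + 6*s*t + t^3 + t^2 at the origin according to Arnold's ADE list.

A_2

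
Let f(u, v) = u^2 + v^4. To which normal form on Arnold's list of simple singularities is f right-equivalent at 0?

A_3

The Hessian of f at 0 has rank 1. Corank 1: A-series; mu = 3 gives A_3.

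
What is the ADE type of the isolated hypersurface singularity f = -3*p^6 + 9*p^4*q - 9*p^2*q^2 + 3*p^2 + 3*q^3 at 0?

A2

The Hessian of f at 0 is [[6, 0], [0, 0]] with rank 1, so corank 1. A Groebner basis of the Jacobian ideal J(f) in C{p,q} is {q^2, p}; counting standard monomials gives mu = 2. Corank 1: A-series; mu = 2 gives A_2.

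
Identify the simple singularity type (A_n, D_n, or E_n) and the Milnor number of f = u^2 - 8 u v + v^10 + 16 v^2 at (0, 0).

The Hessian of f at 0 is [[2, -8], [-8, 32]] with rank 1, so corank 1. A Groebner basis of the Jacobian ideal J(f) in C{u,v} is {v^9, u - 4*v}; counting standard monomials gives mu = 9. Corank 1: A-series; mu = 9 gives A_9.

Type A_9, Milnor number mu = 9.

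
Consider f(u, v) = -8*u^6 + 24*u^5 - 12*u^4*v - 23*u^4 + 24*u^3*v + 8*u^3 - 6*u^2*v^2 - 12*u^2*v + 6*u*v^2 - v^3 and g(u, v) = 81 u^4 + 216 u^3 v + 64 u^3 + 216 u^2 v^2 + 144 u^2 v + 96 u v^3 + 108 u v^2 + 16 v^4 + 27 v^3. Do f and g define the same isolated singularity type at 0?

The Hessian of f at 0 is [[0, 0], [0, 0]] with rank 0, so corank 2. A Groebner basis of the Jacobian ideal J(f) in C{u,v} is {u^3, u^2*v + u^2 - u*v + v^2/4, 4*u^2 + u*v^2 - 4*u*v + v^2, 12*u^2 - 12*u*v + v^3 + 3*v^2}; counting standard monomials gives mu = 6. Corank 2; j^3 = (2*u - v)^3 is a perfect cube, so E-series; the 4-jet and mu = 6 give E_6. The Hessian of g at 0 is [[0, 0], [0, 0]] with rank 0, so corank 2. A Groebner basis of the Jacobian ideal J(g) in C{u,v} is {v^4, u*v^2 + 13*v^3/18, u^2 + 3*u*v/2 + 9*v^2/16}; counting standard monomials gives mu = 6. Corank 2; j^3 = (4*u + 3*v)^3 is a perfect cube, so E-series; the 4-jet and mu = 6 give E_6. Both have type E_6, hence right-equivalent.

Yes.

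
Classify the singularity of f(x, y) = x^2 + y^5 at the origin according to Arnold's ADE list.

The Hessian of f at 0 has rank 1. Corank 1: A-series; mu = 4 gives A_4.

A_{4}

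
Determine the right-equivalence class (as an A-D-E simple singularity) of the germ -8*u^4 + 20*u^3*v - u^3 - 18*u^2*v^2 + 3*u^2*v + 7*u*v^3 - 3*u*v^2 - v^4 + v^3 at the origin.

E_{7}

The Hessian of f at 0 has rank 0. Corank 2; j^3 = -(u - v)^3 is a perfect cube, so E-series; the 4-jet and mu = 7 give E_7.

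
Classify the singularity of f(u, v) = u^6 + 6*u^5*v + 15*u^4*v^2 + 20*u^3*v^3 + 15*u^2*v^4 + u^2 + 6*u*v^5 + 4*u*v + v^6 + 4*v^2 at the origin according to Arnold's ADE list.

The Hessian of f at 0 has rank 1. Corank 1: A-series; mu = 5 gives A_5.

A_5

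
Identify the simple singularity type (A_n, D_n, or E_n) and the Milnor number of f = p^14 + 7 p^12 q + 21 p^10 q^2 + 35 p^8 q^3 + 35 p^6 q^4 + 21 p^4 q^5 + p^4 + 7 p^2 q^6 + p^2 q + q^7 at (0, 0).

The Hessian of f at 0 has rank 0. Corank 2; j^3 = p^2*q has shape L^2 M (L != M), so D-series; mu = 8 gives D_8.

Type D_8, Milnor number mu = 8.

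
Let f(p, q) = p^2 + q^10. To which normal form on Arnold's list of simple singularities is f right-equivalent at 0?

The Hessian of f at 0 is [[2, 0], [0, 0]] with rank 1, so corank 1. A Groebner basis of the Jacobian ideal J(f) in C{p,q} is {q^9, p}; counting standard monomials gives mu = 9. Corank 1: A-series; mu = 9 gives A_9.

A9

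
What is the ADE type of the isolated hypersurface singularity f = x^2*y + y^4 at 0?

D_5

The Hessian of f at 0 has rank 0. Corank 2; j^3 = x^2*y has shape L^2 M (L != M), so D-series; mu = 5 gives D_5.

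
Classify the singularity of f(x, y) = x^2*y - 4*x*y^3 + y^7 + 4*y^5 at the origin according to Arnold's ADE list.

D_8

The Hessian of f at 0 has rank 0. Corank 2; j^3 = x^2*y has shape L^2 M (L != M), so D-series; mu = 8 gives D_8.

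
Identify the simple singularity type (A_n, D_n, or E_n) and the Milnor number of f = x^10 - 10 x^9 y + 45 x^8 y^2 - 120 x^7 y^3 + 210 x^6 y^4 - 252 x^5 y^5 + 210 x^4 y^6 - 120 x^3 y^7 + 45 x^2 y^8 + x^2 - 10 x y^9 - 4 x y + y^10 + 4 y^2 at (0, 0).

Type A_9, Milnor number mu = 9.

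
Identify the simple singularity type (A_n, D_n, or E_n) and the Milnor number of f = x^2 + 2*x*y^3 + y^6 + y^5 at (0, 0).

Type A4, Milnor number mu = 4.

The Hessian of f at 0 has rank 1. Corank 1: A-series; mu = 4 gives A_4.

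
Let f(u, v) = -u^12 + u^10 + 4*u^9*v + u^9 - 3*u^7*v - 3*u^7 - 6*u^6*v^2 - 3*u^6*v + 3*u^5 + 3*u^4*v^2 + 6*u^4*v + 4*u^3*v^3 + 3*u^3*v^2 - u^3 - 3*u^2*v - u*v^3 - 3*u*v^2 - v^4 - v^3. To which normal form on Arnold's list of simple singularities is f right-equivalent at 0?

E_7

The Hessian of f at 0 is [[0, 0], [0, 0]] with rank 0, so corank 2. A Groebner basis of the Jacobian ideal J(f) in C{u,v} is {u^3 + 3*u^2*v + 6*u^2 + 12*u*v + 6*v^2, -3*u^2 + u*v^2 - 6*u*v - 3*v^2, 3*u^2 + 6*u*v + v^3 + 3*v^2}; counting standard monomials gives mu = 7. Corank 2; j^3 = -(u + v)^3 is a perfect cube, so E-series; the 4-jet and mu = 7 give E_7.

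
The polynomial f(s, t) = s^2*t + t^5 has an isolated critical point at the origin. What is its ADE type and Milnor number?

Type D_6, Milnor number mu = 6.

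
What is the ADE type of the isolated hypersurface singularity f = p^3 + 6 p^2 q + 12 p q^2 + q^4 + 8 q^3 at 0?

The Hessian of f at 0 is [[0, 0], [0, 0]] with rank 0, so corank 2. A Groebner basis of the Jacobian ideal J(f) in C{p,q} is {q^3, p^2 + 4*p*q + 4*q^2}; counting standard monomials gives mu = 6. Corank 2; j^3 = (p + 2*q)^3 is a perfect cube, so E-series; the 4-jet and mu = 6 give E_6.

E6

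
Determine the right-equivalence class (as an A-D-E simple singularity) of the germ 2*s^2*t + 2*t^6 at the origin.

The Hessian of f at 0 is [[0, 0], [0, 0]] with rank 0, so corank 2. A Groebner basis of the Jacobian ideal J(f) in C{s,t} is {s^2/6 + t^5, s^3, s*t}; counting standard monomials gives mu = 7. Corank 2; j^3 = 2*s^2*t has shape L^2 M (L != M), so D-series; mu = 7 gives D_7.

D_{7}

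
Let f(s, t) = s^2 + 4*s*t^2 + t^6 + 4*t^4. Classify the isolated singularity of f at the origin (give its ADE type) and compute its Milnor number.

The Hessian of f at 0 is [[2, 0], [0, 0]] with rank 1, so corank 1. A Groebner basis of the Jacobian ideal J(f) in C{s,t} is {s^3, s^2*t, s/2 + t^2}; counting standard monomials gives mu = 5. Corank 1: A-series; mu = 5 gives A_5.

Type A5, Milnor number mu = 5.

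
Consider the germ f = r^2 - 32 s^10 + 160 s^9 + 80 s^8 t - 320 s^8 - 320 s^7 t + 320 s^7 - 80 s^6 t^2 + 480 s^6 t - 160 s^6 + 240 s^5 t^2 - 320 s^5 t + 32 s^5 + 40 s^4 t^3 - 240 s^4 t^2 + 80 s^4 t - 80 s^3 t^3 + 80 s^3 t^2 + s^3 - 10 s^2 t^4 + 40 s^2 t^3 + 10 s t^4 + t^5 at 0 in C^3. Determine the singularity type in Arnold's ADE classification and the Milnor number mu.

Type E_{8}, Milnor number mu = 8.

The Hessian of f at 0 is [[0, 0, 0], [0, 0, 0], [0, 0, 2]] with rank 1, so corank 2. A Groebner basis of the Jacobian ideal J(f) in C{s,t,r} is {t^5, s*t^3 + t^4/8, s^2, r}; counting standard monomials gives mu = 8. Corank 2; j^3 = s^3 is a perfect cube, so E-series; the 5-jet and mu = 8 give E_8.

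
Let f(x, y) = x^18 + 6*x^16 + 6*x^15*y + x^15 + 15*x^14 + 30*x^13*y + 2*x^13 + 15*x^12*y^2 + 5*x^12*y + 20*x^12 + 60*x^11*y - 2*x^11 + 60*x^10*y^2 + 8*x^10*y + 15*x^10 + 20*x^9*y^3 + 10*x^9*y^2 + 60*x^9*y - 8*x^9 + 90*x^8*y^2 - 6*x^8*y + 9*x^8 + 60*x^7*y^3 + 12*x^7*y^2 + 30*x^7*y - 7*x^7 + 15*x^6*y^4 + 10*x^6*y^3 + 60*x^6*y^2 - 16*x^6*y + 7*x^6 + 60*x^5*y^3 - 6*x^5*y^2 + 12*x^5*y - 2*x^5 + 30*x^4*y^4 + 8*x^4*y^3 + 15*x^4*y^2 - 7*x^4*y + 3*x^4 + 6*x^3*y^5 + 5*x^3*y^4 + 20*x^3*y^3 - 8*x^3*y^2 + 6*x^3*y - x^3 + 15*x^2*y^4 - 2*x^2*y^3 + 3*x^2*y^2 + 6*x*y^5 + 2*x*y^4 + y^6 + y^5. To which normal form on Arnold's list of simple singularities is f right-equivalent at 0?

The Hessian of f at 0 has rank 0. Corank 2; j^3 = -x^3 is a perfect cube, so E-series; the 5-jet and mu = 8 give E_8.

E_8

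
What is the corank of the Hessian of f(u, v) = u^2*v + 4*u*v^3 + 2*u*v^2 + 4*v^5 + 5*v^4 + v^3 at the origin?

The Hessian at 0 is [[0, 0], [0, 0]] of rank 0; hence corank 2.

2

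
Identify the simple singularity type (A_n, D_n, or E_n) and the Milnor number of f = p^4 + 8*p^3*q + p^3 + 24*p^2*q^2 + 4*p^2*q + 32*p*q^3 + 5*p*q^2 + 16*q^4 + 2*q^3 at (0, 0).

The Hessian of f at 0 has rank 0. Corank 2; j^3 = (p + q)^2*(p + 2*q) has shape L^2 M (L != M), so D-series; mu = 5 gives D_5.

Type D_5, Milnor number mu = 5.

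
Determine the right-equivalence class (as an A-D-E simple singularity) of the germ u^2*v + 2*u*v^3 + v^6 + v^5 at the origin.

D_7

The Hessian of f at 0 is [[0, 0], [0, 0]] with rank 0, so corank 2. A Groebner basis of the Jacobian ideal J(f) in C{u,v} is {u^3, u^2*v + u^2/6 + u*v^2/6, u*v + v^3}; counting standard monomials gives mu = 7. Corank 2; j^3 = u^2*v has shape L^2 M (L != M), so D-series; mu = 7 gives D_7.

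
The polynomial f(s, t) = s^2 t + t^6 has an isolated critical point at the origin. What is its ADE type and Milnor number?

Type D7, Milnor number mu = 7.

The Hessian of f at 0 is [[0, 0], [0, 0]] with rank 0, so corank 2. A Groebner basis of the Jacobian ideal J(f) in C{s,t} is {s^2/6 + t^5, s^3, s*t}; counting standard monomials gives mu = 7. Corank 2; j^3 = s^2*t has shape L^2 M (L != M), so D-series; mu = 7 gives D_7.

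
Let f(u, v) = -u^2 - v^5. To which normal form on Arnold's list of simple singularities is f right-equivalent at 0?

A4

The Hessian of f at 0 is [[-2, 0], [0, 0]] with rank 1, so corank 1. A Groebner basis of the Jacobian ideal J(f) in C{u,v} is {v^4, u}; counting standard monomials gives mu = 4. Corank 1: A-series; mu = 4 gives A_4.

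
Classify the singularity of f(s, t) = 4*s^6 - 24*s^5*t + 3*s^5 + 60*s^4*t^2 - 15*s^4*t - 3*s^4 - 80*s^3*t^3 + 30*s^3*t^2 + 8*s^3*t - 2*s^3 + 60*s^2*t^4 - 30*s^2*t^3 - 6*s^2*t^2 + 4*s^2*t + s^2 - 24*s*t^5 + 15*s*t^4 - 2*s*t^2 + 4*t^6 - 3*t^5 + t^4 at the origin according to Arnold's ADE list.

The Hessian of f at 0 is [[2, 0], [0, 0]] with rank 1, so corank 1. A Groebner basis of the Jacobian ideal J(f) in C{s,t} is {s/4 + t^3 - t^2/4, s^2, s*t + s/4 - t^2/4}; counting standard monomials gives mu = 4. Corank 1: A-series; mu = 4 gives A_4.

A_4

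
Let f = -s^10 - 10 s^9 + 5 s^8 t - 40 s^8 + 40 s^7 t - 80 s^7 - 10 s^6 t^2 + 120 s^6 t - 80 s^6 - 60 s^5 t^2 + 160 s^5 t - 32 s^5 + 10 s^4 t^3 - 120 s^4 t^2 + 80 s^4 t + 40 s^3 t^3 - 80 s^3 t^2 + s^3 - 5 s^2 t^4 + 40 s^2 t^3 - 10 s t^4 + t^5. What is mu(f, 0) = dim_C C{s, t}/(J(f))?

8

The Hessian of f at 0 has rank 0. Corank 2; j^3 = s^3 is a perfect cube, so E-series; the 5-jet and mu = 8 give E_8.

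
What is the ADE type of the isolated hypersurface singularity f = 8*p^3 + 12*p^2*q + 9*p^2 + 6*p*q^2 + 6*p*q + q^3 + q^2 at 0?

A2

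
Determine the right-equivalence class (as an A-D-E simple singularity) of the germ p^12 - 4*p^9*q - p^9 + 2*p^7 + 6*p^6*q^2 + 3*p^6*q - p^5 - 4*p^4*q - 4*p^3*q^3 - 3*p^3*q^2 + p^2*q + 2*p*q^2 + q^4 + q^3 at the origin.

The Hessian of f at 0 has rank 0. Corank 2; j^3 = q*(p + q)^2 has shape L^2 M (L != M), so D-series; mu = 5 gives D_5.

D5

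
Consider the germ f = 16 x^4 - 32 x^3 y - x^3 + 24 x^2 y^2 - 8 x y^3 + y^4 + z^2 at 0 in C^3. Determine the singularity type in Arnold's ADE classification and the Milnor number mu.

The Hessian of f at 0 has rank 1. Corank 2; j^3 = -x^3 is a perfect cube, so E-series; the 4-jet and mu = 6 give E_6.

Type E_6, Milnor number mu = 6.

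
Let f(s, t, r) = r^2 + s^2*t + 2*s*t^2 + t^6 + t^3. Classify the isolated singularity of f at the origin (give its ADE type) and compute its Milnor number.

The Hessian of f at 0 has rank 1. Corank 2; j^3 = t*(s + t)^2 has shape L^2 M (L != M), so D-series; mu = 7 gives D_7.

Type D7, Milnor number mu = 7.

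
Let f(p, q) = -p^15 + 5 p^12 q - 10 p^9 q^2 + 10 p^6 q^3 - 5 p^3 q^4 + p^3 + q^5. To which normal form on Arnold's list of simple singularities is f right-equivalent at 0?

E_8

The Hessian of f at 0 has rank 0. Corank 2; j^3 = p^3 is a perfect cube, so E-series; the 5-jet and mu = 8 give E_8.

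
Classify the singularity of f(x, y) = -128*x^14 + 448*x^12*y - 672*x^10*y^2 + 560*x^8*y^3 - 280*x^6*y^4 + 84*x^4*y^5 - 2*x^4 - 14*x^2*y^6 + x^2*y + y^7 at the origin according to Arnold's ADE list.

D8

The Hessian of f at 0 has rank 0. Corank 2; j^3 = x^2*y has shape L^2 M (L != M), so D-series; mu = 8 gives D_8.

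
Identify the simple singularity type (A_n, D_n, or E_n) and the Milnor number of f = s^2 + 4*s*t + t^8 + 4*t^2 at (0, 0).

The Hessian of f at 0 has rank 1. Corank 1: A-series; mu = 7 gives A_7.

Type A_7, Milnor number mu = 7.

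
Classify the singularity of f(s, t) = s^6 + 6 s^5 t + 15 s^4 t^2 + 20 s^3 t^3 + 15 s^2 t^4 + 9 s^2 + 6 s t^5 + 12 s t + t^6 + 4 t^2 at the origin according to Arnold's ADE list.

A_{5}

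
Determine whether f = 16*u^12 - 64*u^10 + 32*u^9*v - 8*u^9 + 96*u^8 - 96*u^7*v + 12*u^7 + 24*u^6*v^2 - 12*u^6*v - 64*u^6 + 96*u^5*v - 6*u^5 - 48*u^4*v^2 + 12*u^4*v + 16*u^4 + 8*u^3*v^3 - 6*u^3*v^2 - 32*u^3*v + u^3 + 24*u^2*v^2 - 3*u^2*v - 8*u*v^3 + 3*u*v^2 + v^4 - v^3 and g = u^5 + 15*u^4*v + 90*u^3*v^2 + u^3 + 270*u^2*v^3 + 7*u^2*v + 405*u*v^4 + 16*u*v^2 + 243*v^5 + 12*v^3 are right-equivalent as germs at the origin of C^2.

The Hessian of f at 0 has rank 0. Corank 2; j^3 = (u - v)^3 is a perfect cube, so E-series; the 4-jet and mu = 6 give E_6. The Hessian of g at 0 has rank 0. Corank 2; j^3 = (u + 2*v)^2*(u + 3*v) has shape L^2 M (L != M), so D-series; mu = 6 gives D_6. f is E_6 but g is D_6, hence not right-equivalent.

No.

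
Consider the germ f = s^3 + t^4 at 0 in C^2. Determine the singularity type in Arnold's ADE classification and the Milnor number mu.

Type E_{6}, Milnor number mu = 6.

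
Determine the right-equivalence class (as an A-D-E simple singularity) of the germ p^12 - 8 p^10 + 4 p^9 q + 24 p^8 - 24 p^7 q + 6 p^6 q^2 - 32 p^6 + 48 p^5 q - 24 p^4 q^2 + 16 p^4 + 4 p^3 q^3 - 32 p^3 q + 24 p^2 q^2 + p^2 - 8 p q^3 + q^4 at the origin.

A3

The Hessian of f at 0 is [[2, 0], [0, 0]] with rank 1, so corank 1. A Groebner basis of the Jacobian ideal J(f) in C{p,q} is {q^3, p}; counting standard monomials gives mu = 3. Corank 1: A-series; mu = 3 gives A_3.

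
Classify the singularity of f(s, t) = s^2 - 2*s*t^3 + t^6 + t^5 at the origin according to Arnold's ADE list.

The Hessian of f at 0 has rank 1. Corank 1: A-series; mu = 4 gives A_4.

A_{4}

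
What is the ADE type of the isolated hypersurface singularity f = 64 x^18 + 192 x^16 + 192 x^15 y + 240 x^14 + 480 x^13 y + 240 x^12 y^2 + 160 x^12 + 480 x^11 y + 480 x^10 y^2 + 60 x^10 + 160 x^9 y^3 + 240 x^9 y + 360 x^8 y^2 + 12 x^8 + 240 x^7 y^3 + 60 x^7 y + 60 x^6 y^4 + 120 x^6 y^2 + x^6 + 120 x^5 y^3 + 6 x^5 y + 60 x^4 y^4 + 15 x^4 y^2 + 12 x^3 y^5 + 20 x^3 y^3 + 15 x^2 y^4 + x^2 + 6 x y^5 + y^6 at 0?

A5

The Hessian of f at 0 is [[2, 0], [0, 0]] with rank 1, so corank 1. A Groebner basis of the Jacobian ideal J(f) in C{x,y} is {y^5, x}; counting standard monomials gives mu = 5. Corank 1: A-series; mu = 5 gives A_5.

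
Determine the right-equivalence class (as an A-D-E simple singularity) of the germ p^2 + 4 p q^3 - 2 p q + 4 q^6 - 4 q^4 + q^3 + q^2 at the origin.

A_2

The Hessian of f at 0 is [[2, -2], [-2, 2]] with rank 1, so corank 1. A Groebner basis of the Jacobian ideal J(f) in C{p,q} is {q^2, p - q}; counting standard monomials gives mu = 2. Corank 1: A-series; mu = 2 gives A_2.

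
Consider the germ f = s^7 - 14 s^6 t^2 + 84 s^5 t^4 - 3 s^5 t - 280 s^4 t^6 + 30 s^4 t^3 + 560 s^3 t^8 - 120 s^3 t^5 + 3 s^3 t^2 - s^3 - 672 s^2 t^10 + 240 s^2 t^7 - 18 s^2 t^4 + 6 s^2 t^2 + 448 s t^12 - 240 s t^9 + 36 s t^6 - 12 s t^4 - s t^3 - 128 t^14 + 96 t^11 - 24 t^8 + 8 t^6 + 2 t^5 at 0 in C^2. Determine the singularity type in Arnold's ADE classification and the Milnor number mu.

Type E7, Milnor number mu = 7.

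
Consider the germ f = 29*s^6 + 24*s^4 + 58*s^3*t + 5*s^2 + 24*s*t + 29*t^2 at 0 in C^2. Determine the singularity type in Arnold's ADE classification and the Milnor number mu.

Type A_{1}, Milnor number mu = 1.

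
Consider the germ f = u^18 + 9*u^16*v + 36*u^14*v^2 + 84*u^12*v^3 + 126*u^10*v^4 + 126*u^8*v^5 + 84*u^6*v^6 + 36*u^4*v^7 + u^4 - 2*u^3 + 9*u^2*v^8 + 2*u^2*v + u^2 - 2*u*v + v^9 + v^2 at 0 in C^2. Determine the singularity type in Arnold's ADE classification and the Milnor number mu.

Type A8, Milnor number mu = 8.

The Hessian of f at 0 has rank 1. Corank 1: A-series; mu = 8 gives A_8.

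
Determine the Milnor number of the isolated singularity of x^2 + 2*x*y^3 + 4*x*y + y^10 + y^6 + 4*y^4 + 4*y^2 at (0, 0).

9

The Hessian of f at 0 has rank 1. Corank 1: A-series; mu = 9 gives A_9.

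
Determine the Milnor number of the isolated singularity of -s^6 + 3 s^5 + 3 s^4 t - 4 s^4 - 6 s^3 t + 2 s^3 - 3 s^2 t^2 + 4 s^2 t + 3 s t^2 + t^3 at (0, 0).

The Hessian of f at 0 has rank 0. Corank 2; j^3 = (s + t)*(2*s^2 + 2*s*t + t^2) splits into three distinct lines over C (the quadratic factor has nonzero discriminant), so D_4.

4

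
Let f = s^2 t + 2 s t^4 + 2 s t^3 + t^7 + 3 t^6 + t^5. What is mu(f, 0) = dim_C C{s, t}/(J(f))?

7

The Hessian of f at 0 is [[0, 0], [0, 0]] with rank 0, so corank 2. A Groebner basis of the Jacobian ideal J(f) in C{s,t} is {s*t + t^4 + t^3, s^3, s^2*t + s^2/4 + s*t/4 + t^3/4, -s^2/4 + s*t^2 - 5*s*t/4 - 5*t^3/4}; counting standard monomials gives mu = 7. Corank 2; j^3 = s^2*t has shape L^2 M (L != M), so D-series; mu = 7 gives D_7.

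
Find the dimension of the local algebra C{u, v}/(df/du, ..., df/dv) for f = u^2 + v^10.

The Hessian of f at 0 is [[2, 0], [0, 0]] with rank 1, so corank 1. A Groebner basis of the Jacobian ideal J(f) in C{u,v} is {v^9, u}; counting standard monomials gives mu = 9. Corank 1: A-series; mu = 9 gives A_9.

9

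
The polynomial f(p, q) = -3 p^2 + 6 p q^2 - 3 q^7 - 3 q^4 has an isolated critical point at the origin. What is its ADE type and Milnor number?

The Hessian of f at 0 has rank 1. Corank 1: A-series; mu = 6 gives A_6.

Type A6, Milnor number mu = 6.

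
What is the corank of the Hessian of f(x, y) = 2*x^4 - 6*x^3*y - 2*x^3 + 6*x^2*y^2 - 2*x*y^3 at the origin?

The Hessian at 0 is [[0, 0], [0, 0]] of rank 0; hence corank 2.

2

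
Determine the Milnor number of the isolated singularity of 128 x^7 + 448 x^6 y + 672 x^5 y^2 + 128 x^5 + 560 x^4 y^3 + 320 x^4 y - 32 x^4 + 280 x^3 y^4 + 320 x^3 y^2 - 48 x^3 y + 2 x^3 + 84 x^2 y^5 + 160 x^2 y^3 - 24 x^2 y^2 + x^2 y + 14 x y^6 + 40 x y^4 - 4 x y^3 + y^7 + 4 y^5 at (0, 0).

8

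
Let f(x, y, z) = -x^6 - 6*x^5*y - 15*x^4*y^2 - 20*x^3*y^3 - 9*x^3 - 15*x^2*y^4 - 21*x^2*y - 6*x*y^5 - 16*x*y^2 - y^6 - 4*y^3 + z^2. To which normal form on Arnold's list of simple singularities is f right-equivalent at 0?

The Hessian of f at 0 has rank 1. Corank 2; j^3 = -(x + y)*(3*x + 2*y)^2 has shape L^2 M (L != M), so D-series; mu = 7 gives D_7.

D7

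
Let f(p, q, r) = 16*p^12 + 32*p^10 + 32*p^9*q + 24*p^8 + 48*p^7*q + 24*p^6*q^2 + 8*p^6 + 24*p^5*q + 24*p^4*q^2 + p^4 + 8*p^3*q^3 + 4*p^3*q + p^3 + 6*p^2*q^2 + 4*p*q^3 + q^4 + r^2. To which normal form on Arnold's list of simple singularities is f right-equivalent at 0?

E_6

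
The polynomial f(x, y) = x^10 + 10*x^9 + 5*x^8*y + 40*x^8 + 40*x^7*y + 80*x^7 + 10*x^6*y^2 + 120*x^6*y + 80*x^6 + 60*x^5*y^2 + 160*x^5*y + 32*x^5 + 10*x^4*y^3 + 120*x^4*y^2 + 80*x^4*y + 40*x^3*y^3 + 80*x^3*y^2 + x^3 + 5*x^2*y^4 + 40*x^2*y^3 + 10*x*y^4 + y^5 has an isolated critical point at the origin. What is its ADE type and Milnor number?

Type E8, Milnor number mu = 8.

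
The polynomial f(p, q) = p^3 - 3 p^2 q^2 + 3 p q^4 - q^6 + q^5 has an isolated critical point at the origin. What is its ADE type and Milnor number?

Type E_8, Milnor number mu = 8.

The Hessian of f at 0 has rank 0. Corank 2; j^3 = p^3 is a perfect cube, so E-series; the 5-jet and mu = 8 give E_8.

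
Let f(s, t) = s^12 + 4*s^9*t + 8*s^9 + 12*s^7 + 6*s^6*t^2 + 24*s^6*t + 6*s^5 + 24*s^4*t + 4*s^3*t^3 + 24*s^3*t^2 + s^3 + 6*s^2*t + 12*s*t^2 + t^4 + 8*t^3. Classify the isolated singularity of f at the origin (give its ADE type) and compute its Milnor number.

Type E_6, Milnor number mu = 6.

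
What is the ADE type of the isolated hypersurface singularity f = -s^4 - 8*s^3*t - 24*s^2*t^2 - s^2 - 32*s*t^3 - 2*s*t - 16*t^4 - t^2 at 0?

A3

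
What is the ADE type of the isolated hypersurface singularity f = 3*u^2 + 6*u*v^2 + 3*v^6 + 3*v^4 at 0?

A5

The Hessian of f at 0 is [[6, 0], [0, 0]] with rank 1, so corank 1. A Groebner basis of the Jacobian ideal J(f) in C{u,v} is {u^3, u^2*v, u + v^2}; counting standard monomials gives mu = 5. Corank 1: A-series; mu = 5 gives A_5.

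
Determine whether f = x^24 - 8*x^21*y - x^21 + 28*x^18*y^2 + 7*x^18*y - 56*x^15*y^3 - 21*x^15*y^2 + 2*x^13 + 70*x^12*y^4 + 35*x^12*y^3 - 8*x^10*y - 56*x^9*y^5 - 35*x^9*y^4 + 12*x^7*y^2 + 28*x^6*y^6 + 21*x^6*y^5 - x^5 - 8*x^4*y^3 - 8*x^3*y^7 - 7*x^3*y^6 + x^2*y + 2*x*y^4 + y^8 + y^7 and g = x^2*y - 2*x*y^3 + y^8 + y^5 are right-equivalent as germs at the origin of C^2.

Yes.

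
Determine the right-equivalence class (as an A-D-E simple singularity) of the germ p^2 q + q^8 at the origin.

The Hessian of f at 0 is [[0, 0], [0, 0]] with rank 0, so corank 2. A Groebner basis of the Jacobian ideal J(f) in C{p,q} is {p^2/8 + q^7, p^3, p*q}; counting standard monomials gives mu = 9. Corank 2; j^3 = p^2*q has shape L^2 M (L != M), so D-series; mu = 9 gives D_9.

D_{9}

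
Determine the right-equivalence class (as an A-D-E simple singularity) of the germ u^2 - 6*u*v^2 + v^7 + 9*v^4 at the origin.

The Hessian of f at 0 is [[2, 0], [0, 0]] with rank 1, so corank 1. A Groebner basis of the Jacobian ideal J(f) in C{u,v} is {u^3, -u/3 + v^2}; counting standard monomials gives mu = 6. Corank 1: A-series; mu = 6 gives A_6.

A_{6}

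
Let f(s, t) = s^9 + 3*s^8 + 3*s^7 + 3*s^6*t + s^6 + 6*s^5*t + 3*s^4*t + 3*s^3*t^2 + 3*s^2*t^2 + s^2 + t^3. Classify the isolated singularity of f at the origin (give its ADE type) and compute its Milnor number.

Type A_{2}, Milnor number mu = 2.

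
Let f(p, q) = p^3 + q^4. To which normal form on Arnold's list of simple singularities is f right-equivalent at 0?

E_{6}

The Hessian of f at 0 has rank 0. Corank 2; j^3 = p^3 is a perfect cube, so E-series; the 4-jet and mu = 6 give E_6.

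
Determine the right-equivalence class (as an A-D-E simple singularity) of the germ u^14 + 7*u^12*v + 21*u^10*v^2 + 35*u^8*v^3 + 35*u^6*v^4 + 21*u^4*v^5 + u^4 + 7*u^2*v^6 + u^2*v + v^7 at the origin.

D_{8}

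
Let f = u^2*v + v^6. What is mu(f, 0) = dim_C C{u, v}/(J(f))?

The Hessian of f at 0 has rank 0. Corank 2; j^3 = u^2*v has shape L^2 M (L != M), so D-series; mu = 7 gives D_7.

7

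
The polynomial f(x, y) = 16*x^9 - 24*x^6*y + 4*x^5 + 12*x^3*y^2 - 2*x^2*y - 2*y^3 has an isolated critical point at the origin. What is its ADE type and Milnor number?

Type D4, Milnor number mu = 4.

The Hessian of f at 0 is [[0, 0], [0, 0]] with rank 0, so corank 2. A Groebner basis of the Jacobian ideal J(f) in C{x,y} is {y^3, x^2 + 3*y^2, x*y}; counting standard monomials gives mu = 4. Corank 2; j^3 = -2*y*(x^2 + y^2) splits into three distinct lines over C (the quadratic factor has nonzero discriminant), so D_4.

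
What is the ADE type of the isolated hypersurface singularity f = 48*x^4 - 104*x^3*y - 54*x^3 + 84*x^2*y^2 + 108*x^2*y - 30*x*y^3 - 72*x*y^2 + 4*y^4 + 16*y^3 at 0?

E_7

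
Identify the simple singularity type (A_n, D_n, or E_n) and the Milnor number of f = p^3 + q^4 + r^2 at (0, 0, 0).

The Hessian of f at 0 has rank 1. Corank 2; j^3 = p^3 is a perfect cube, so E-series; the 4-jet and mu = 6 give E_6.

Type E_6, Milnor number mu = 6.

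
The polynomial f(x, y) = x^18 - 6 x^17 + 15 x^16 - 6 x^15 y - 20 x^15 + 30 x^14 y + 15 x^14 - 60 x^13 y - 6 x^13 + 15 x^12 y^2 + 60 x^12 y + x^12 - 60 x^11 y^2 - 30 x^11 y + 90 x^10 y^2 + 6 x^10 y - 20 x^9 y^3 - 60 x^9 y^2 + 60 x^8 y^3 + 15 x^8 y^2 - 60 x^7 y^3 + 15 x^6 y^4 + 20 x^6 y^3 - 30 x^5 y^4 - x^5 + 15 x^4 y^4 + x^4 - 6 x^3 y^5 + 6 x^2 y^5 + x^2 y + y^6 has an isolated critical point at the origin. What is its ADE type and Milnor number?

Type D7, Milnor number mu = 7.

The Hessian of f at 0 has rank 0. Corank 2; j^3 = x^2*y has shape L^2 M (L != M), so D-series; mu = 7 gives D_7.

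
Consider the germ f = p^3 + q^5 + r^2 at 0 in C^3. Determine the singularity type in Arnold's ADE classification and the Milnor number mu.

Type E_{8}, Milnor number mu = 8.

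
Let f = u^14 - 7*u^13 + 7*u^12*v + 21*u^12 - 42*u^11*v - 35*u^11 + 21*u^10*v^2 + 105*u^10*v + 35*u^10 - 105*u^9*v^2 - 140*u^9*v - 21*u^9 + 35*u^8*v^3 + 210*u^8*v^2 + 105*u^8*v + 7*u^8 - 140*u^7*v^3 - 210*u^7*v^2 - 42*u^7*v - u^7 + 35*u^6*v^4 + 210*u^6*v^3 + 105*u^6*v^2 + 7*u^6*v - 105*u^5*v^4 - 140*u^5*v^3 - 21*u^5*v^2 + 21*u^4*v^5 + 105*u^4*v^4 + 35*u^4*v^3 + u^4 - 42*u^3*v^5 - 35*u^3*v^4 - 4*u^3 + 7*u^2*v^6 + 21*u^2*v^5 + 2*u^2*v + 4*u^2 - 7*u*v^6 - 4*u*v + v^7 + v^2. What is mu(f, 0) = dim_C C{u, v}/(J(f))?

6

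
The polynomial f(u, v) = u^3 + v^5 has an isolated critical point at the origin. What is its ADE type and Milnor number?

Type E8, Milnor number mu = 8.

The Hessian of f at 0 has rank 0. Corank 2; j^3 = u^3 is a perfect cube, so E-series; the 5-jet and mu = 8 give E_8.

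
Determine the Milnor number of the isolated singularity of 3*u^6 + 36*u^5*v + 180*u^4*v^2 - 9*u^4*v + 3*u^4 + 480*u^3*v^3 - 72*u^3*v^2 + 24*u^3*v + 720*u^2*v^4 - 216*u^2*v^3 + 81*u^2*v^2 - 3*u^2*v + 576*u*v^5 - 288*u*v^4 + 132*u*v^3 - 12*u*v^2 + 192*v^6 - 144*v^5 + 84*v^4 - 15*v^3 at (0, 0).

The Hessian of f at 0 has rank 0. Corank 2; j^3 = -3*v*(u^2 + 4*u*v + 5*v^2) splits into three distinct lines over C (the quadratic factor has nonzero discriminant), so D_4.

4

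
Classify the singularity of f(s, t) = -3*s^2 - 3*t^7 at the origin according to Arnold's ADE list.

A6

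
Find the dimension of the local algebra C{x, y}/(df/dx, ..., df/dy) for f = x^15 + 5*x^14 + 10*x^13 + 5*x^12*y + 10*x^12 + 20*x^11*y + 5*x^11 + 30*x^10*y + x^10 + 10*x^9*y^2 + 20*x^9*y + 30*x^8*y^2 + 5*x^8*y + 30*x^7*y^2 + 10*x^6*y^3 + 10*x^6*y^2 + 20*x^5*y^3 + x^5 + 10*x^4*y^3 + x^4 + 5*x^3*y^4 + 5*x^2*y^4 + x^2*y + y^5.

6

The Hessian of f at 0 is [[0, 0], [0, 0]] with rank 0, so corank 2. A Groebner basis of the Jacobian ideal J(f) in C{x,y} is {x^2/5 + y^4, x^3, x*y}; counting standard monomials gives mu = 6. Corank 2; j^3 = x^2*y has shape L^2 M (L != M), so D-series; mu = 6 gives D_6.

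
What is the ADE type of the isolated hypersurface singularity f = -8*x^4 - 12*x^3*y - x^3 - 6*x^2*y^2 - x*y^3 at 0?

E7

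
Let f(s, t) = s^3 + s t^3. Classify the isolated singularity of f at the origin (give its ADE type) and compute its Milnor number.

Type E_7, Milnor number mu = 7.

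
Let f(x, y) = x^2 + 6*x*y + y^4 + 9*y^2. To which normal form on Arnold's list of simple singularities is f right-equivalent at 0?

A_{3}

The Hessian of f at 0 is [[2, 6], [6, 18]] with rank 1, so corank 1. A Groebner basis of the Jacobian ideal J(f) in C{x,y} is {y^3, x + 3*y}; counting standard monomials gives mu = 3. Corank 1: A-series; mu = 3 gives A_3.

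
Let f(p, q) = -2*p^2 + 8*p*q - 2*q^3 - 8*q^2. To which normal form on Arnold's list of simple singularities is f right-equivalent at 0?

The Hessian of f at 0 has rank 1. Corank 1: A-series; mu = 2 gives A_2.

A_2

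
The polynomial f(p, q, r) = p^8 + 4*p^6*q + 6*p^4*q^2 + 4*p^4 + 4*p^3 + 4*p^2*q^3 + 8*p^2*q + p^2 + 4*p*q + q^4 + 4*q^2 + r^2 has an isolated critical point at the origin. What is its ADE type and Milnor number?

Type A_{3}, Milnor number mu = 3.

The Hessian of f at 0 is [[2, 4, 0], [4, 8, 0], [0, 0, 2]] with rank 2, so corank 1. A Groebner basis of the Jacobian ideal J(f) in C{p,q,r} is {p^2 + p/2 + q, p*q - p/4 - q/2, p/8 + q^2 + q/4, r}; counting standard monomials gives mu = 3. Corank 1: A-series; mu = 3 gives A_3.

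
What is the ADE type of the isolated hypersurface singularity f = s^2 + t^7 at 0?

The Hessian of f at 0 has rank 1. Corank 1: A-series; mu = 6 gives A_6.

A_6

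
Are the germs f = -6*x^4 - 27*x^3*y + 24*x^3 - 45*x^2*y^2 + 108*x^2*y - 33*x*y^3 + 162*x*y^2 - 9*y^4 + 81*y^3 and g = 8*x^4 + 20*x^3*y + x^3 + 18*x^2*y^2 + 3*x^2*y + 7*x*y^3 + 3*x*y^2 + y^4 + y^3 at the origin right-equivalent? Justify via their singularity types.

The Hessian of f at 0 has rank 0. Corank 2; j^3 = 3*(2*x + 3*y)^3 is a perfect cube, so E-series; the 4-jet and mu = 7 give E_7. The Hessian of g at 0 has rank 0. Corank 2; j^3 = (x + y)^3 is a perfect cube, so E-series; the 4-jet and mu = 7 give E_7. Both have type E_7, hence right-equivalent.

Yes.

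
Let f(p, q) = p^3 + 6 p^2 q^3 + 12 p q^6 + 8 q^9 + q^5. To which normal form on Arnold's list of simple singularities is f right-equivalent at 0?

E_8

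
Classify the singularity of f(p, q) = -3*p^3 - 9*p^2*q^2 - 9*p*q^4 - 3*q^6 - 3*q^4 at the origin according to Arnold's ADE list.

The Hessian of f at 0 has rank 0. Corank 2; j^3 = -3*p^3 is a perfect cube, so E-series; the 4-jet and mu = 6 give E_6.

E_{6}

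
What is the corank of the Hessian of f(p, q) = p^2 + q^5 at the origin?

The Hessian at 0 is [[2, 0], [0, 0]] of rank 1; hence corank 1.

1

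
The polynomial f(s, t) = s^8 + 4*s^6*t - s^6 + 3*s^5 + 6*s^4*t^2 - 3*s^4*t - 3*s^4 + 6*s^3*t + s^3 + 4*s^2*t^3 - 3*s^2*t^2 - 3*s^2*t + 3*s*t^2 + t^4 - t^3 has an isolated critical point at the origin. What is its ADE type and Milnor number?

The Hessian of f at 0 has rank 0. Corank 2; j^3 = (s - t)^3 is a perfect cube, so E-series; the 4-jet and mu = 6 give E_6.

Type E6, Milnor number mu = 6.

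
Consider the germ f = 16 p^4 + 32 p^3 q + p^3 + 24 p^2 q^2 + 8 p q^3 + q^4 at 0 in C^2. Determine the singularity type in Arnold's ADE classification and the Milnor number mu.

The Hessian of f at 0 is [[0, 0], [0, 0]] with rank 0, so corank 2. A Groebner basis of the Jacobian ideal J(f) in C{p,q} is {q^4, p*q^2 + q^3/6, p^2}; counting standard monomials gives mu = 6. Corank 2; j^3 = p^3 is a perfect cube, so E-series; the 4-jet and mu = 6 give E_6.

Type E_{6}, Milnor number mu = 6.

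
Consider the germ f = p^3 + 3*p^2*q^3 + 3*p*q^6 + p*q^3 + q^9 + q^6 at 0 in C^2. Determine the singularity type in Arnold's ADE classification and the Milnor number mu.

Type E_7, Milnor number mu = 7.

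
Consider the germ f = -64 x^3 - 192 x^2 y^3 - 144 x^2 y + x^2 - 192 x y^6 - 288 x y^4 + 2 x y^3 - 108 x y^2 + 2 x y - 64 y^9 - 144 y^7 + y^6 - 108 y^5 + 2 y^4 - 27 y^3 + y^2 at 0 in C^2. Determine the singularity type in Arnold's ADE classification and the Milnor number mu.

The Hessian of f at 0 is [[2, 2], [2, 2]] with rank 1, so corank 1. A Groebner basis of the Jacobian ideal J(f) in C{x,y} is {y^2, x + y}; counting standard monomials gives mu = 2. Corank 1: A-series; mu = 2 gives A_2.

Type A_2, Milnor number mu = 2.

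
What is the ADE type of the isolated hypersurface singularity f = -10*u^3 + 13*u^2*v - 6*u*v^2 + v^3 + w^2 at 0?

The Hessian of f at 0 is [[0, 0, 0], [0, 0, 0], [0, 0, 2]] with rank 1, so corank 2. A Groebner basis of the Jacobian ideal J(f) in C{u,v,w} is {v^3, u^2 - 3*v^2/11, u*v - 6*v^2/11, w}; counting standard monomials gives mu = 4. Corank 2; j^3 = -(2*u - v)*(5*u^2 - 4*u*v + v^2) splits into three distinct lines over C (the quadratic factor has nonzero discriminant), so D_4.

D_4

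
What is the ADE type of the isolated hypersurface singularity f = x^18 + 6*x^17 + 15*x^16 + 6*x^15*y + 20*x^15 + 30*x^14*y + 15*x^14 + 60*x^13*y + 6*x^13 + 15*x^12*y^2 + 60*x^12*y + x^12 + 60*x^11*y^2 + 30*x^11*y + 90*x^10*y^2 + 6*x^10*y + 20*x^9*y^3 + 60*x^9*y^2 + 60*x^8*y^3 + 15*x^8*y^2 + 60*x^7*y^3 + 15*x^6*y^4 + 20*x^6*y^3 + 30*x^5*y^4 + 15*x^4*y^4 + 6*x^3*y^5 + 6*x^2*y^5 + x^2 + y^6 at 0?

The Hessian of f at 0 has rank 1. Corank 1: A-series; mu = 5 gives A_5.

A_{5}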